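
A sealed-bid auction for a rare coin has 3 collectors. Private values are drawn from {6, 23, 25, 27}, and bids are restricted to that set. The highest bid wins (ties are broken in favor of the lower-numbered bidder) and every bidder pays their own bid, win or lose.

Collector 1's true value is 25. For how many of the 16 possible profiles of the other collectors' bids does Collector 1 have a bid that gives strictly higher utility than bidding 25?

11

Others bid (6, 6): truth gives 0; bid 6 gives 19 > 0. Violating.
Others bid (6, 23): truth gives 0; bid 23 gives 2 > 0. Violating.
Others bid (6, 27): truth gives -25; bid 27 gives -2 > -25. Violating.
Others bid (23, 6): truth gives 0; bid 23 gives 2 > 0. Violating.
Others bid (6, 25): truth gives 0; no alternative beats it.
Others bid (23, 25): truth gives 0; no alternative beats it.
(Checking all 16 profiles: 11 have a profitable deviation, 5 do not.)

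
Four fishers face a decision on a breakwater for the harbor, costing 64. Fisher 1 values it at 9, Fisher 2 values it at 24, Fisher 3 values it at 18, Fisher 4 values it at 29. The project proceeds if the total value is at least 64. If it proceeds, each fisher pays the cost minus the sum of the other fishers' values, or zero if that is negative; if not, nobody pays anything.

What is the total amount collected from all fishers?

23

Total value 80 ≥ cost 64, so it is built.
Fisher 1: others sum to 71; max(0, 64 - 71) = 0.
Fisher 2: others sum to 56; max(0, 64 - 56) = 8.
Fisher 3: others sum to 62; max(0, 64 - 62) = 2.
Fisher 4: others sum to 51; max(0, 64 - 51) = 13.
Total collected = 0 + 8 + 2 + 13 = 23.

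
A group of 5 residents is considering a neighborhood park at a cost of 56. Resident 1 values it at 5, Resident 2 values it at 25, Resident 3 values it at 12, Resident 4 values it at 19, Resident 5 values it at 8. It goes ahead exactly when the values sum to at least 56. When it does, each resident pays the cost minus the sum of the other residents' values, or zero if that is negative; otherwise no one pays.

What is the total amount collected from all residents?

18

Total value 69 ≥ cost 56, so it is built.
Resident 1: others sum to 64; max(0, 56 - 64) = 0.
Resident 2: others sum to 44; max(0, 56 - 44) = 12.
Resident 3: others sum to 57; max(0, 56 - 57) = 0.
Resident 4: others sum to 50; max(0, 56 - 50) = 6.
Resident 5: others sum to 61; max(0, 56 - 61) = 0.
Total collected = 0 + 12 + 0 + 6 + 0 = 18.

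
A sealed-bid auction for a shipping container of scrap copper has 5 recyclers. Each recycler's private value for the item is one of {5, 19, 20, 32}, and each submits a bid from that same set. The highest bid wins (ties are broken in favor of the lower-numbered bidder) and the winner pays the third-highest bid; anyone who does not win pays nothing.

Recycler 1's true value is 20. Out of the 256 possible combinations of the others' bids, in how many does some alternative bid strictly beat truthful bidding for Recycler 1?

Others bid (5, 5, 5, 32): truth gives 0; bid 32 gives 15 > 0. Violating.
Others bid (5, 5, 19, 32): truth gives 0; bid 32 gives 1 > 0. Violating.
Others bid (5, 5, 32, 5): truth gives 0; bid 32 gives 15 > 0. Violating.
Others bid (5, 5, 32, 19): truth gives 0; bid 32 gives 1 > 0. Violating.
Others bid (5, 5, 5, 5): truth gives 15; no alternative beats it.
Others bid (5, 5, 5, 19): truth gives 15; no alternative beats it.
(Checking all 256 profiles: 32 have a profitable deviation, 224 do not.)

32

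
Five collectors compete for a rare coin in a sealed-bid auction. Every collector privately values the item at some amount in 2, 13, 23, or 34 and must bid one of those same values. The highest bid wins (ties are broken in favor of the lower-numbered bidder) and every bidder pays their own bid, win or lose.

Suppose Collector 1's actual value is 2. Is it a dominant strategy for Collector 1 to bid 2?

Check each profile of the others' bids and compare truth against every alternative bid.
Others bid (2, 2, 2, 2): truth gives 0, best alternative gives -11.
Others bid (2, 2, 2, 23): truth gives -2, best alternative gives -13.
Others bid (2, 2, 2, 34): truth gives -2, best alternative gives -13.
Others bid (2, 2, 13, 23): truth gives -2, best alternative gives -13.
Others bid (2, 2, 13, 34): truth gives -2, best alternative gives -13.
Others bid (2, 2, 23, 2): truth gives -2, best alternative gives -13.
(Remaining 250 profiles checked similarly; truth is weakly best in each.)
In every case the truthful bid is at least as good as any alternative, so it is a dominant strategy.

Yes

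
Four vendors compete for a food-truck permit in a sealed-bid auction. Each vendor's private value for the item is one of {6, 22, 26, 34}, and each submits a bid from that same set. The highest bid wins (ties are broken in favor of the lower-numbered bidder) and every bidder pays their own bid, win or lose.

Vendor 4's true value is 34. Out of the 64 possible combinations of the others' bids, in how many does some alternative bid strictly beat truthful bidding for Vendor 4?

Others bid (6, 6, 6): truth gives 0; bid 22 gives 12 > 0. Violating.
Others bid (6, 6, 22): truth gives 0; bid 26 gives 8 > 0. Violating.
Others bid (6, 6, 34): truth gives -34; bid 6 gives -6 > -34. Violating.
Others bid (6, 22, 6): truth gives 0; bid 26 gives 8 > 0. Violating.
Others bid (6, 6, 26): truth gives 0; no alternative beats it.
Others bid (6, 22, 26): truth gives 0; no alternative beats it.
(Checking all 64 profiles: 45 have a profitable deviation, 19 do not.)

45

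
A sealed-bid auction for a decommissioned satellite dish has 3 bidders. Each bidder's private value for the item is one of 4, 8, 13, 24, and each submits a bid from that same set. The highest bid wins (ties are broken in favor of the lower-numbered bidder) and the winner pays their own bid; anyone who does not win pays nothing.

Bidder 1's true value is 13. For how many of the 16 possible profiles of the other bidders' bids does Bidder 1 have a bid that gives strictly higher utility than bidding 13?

4

Others bid (4, 4): truth gives 0; bid 4 gives 9 > 0. Violating.
Others bid (4, 8): truth gives 0; bid 8 gives 5 > 0. Violating.
Others bid (8, 4): truth gives 0; bid 8 gives 5 > 0. Violating.
Others bid (8, 8): truth gives 0; bid 8 gives 5 > 0. Violating.
Others bid (4, 13): truth gives 0; no alternative beats it.
Others bid (4, 24): truth gives 0; no alternative beats it.
(Checking all 16 profiles: 4 have a profitable deviation, 12 do not.)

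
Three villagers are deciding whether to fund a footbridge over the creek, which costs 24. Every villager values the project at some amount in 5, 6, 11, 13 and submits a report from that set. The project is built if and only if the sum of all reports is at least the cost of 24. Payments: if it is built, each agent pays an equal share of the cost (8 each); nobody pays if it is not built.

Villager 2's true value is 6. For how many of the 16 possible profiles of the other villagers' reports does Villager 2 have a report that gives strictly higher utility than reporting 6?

2

Others report (5, 13): truth gives -2; report 5 gives 0 > -2. Violating.
Others report (13, 5): truth gives -2; report 5 gives 0 > -2. Violating.
Others report (5, 5): truth gives 0; no alternative beats it.
Others report (5, 6): truth gives 0; no alternative beats it.
(Checking all 16 profiles: 2 have a profitable deviation, 14 do not.)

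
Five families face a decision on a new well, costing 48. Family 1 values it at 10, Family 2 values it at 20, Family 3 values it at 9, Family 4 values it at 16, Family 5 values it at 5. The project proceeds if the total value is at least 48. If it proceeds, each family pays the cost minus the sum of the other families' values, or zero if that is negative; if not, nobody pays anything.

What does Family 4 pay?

Total value 60 ≥ cost 48, so the project is built.
The other families' values sum to 44.
Cost minus that sum is 48 - 44 = 4.

4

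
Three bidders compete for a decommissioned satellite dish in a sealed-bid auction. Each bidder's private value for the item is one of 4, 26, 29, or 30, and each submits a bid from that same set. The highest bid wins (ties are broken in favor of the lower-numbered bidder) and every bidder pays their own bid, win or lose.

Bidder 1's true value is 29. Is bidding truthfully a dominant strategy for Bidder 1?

Consider the case where Bidder 2 bids 4 and Bidder 3 bids 4.
Truthful bid 29: wins, pays 29, utility 29 - 29 = 0.
Bid 4 instead: wins, pays 4, utility 29 - 4 = 25.
Since 25 > 0, bidding 4 is strictly better here, so truthful bidding is not dominant.

No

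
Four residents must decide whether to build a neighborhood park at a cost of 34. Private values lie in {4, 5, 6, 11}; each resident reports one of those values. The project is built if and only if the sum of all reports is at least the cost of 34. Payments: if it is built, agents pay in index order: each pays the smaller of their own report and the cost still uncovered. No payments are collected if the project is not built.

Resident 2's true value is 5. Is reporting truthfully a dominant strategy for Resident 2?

Consider the case where Resident 1 reports 11, Resident 3 reports 11 and Resident 4 reports 11.
Truthful report 5: project built, pays 5, utility 5 - 5 = 0.
Report 4 instead: project built, pays 4, utility 5 - 4 = 1.
Since 1 > 0, reporting 4 is strictly better here, so truthful reporting is not dominant.

No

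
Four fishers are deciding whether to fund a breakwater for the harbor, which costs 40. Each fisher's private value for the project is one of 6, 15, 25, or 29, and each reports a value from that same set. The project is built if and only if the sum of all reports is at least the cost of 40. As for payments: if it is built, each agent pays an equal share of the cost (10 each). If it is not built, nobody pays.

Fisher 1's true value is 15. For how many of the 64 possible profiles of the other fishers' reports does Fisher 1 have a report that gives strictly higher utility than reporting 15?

Others report (6, 6, 6): truth gives 0; report 25 gives 5 > 0. Violating.
Others report (6, 6, 15): truth gives 5; no alternative beats it.
Others report (6, 6, 25): truth gives 5; no alternative beats it.
(Checking all 64 profiles: 1 has a profitable deviation, 63 do not.)

1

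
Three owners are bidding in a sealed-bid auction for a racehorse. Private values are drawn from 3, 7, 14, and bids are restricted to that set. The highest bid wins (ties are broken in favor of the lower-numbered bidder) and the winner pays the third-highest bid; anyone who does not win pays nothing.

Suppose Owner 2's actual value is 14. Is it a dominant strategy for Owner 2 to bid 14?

Check each profile of the others' bids and compare truth against every alternative bid.
Others bid (3, 14): truth gives 11, best alternative gives 0.
Others bid (7, 3): truth gives 11, best alternative gives 0.
Others bid (7, 7): truth gives 7, best alternative gives 0.
Others bid (7, 14): truth gives 7, best alternative gives 0.
Others bid (3, 3): truth gives 11, best alternative gives 11.
Others bid (3, 7): truth gives 11, best alternative gives 11.
(Remaining 3 profiles checked similarly; truth is weakly best in each.)
In every case the truthful bid is at least as good as any alternative, so it is a dominant strategy.

Yes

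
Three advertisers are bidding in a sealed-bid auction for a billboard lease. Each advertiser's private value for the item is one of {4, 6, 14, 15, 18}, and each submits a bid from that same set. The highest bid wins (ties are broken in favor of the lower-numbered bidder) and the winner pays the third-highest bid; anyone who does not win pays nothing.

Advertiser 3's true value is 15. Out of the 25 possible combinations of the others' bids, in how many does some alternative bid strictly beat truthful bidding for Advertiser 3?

Others bid (4, 15): truth gives 0; bid 18 gives 11 > 0. Violating.
Others bid (6, 15): truth gives 0; bid 18 gives 9 > 0. Violating.
Others bid (14, 15): truth gives 0; bid 18 gives 1 > 0. Violating.
Others bid (15, 4): truth gives 0; bid 18 gives 11 > 0. Violating.
Others bid (4, 4): truth gives 11; no alternative beats it.
Others bid (4, 6): truth gives 11; no alternative beats it.
(Checking all 25 profiles: 6 have a profitable deviation, 19 do not.)

6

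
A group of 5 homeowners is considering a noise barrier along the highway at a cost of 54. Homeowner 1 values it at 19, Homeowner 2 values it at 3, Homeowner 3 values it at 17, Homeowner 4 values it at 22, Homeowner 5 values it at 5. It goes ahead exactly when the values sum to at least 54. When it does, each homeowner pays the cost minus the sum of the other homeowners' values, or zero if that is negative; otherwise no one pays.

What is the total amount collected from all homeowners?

Total value 66 ≥ cost 54, so it is built.
Homeowner 1: others sum to 47; max(0, 54 - 47) = 7.
Homeowner 2: others sum to 63; max(0, 54 - 63) = 0.
Homeowner 3: others sum to 49; max(0, 54 - 49) = 5.
Homeowner 4: others sum to 44; max(0, 54 - 44) = 10.
Homeowner 5: others sum to 61; max(0, 54 - 61) = 0.
Total collected = 7 + 0 + 5 + 10 + 0 = 22.

22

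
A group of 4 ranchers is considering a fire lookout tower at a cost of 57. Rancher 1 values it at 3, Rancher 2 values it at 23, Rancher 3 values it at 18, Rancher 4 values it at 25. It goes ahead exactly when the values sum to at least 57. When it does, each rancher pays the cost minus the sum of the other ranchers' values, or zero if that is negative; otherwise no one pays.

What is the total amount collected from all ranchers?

30

Total value 69 ≥ cost 57, so it is built.
Rancher 1: others sum to 66; max(0, 57 - 66) = 0.
Rancher 2: others sum to 46; max(0, 57 - 46) = 11.
Rancher 3: others sum to 51; max(0, 57 - 51) = 6.
Rancher 4: others sum to 44; max(0, 57 - 44) = 13.
Total collected = 0 + 11 + 6 + 13 = 30.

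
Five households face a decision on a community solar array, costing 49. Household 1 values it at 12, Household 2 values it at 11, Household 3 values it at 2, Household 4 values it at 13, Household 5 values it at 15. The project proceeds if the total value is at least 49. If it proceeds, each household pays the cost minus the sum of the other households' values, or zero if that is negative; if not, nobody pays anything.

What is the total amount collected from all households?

35

Total value 53 ≥ cost 49, so it is built.
Household 1: others sum to 41; max(0, 49 - 41) = 8.
Household 2: others sum to 42; max(0, 49 - 42) = 7.
Household 3: others sum to 51; max(0, 49 - 51) = 0.
Household 4: others sum to 40; max(0, 49 - 40) = 9.
Household 5: others sum to 38; max(0, 49 - 38) = 11.
Total collected = 8 + 7 + 0 + 9 + 11 = 35.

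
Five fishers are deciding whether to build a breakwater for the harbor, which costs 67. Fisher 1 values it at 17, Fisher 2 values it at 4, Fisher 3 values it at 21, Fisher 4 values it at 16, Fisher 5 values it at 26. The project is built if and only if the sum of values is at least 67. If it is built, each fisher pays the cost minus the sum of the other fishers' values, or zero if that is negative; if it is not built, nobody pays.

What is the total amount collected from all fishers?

Total value 84 ≥ cost 67, so it is built.
Fisher 1: others sum to 67; max(0, 67 - 67) = 0.
Fisher 2: others sum to 80; max(0, 67 - 80) = 0.
Fisher 3: others sum to 63; max(0, 67 - 63) = 4.
Fisher 4: others sum to 68; max(0, 67 - 68) = 0.
Fisher 5: others sum to 58; max(0, 67 - 58) = 9.
Total collected = 0 + 0 + 4 + 0 + 9 = 13.

13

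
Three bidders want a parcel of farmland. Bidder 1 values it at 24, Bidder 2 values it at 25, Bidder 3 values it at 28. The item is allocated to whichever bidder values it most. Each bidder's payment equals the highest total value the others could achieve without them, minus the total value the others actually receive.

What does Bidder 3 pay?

25

Bidder 3 has the highest value and receives the item.
Without Bidder 3, the item would go to the next-highest value, 25, so the others could achieve 25.
With Bidder 3 present and winning, the others receive nothing, so their total is 0.
Payment = 25 - 0 = 25.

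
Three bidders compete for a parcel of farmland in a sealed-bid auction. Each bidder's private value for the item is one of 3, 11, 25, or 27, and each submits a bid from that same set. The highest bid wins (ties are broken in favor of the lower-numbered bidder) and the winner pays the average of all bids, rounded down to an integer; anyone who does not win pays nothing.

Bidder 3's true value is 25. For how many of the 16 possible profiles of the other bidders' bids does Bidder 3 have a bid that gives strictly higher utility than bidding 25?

5

Others bid (3, 3): truth gives 15; bid 11 gives 20 > 15. Violating.
Others bid (3, 25): truth gives 0; bid 27 gives 7 > 0. Violating.
Others bid (11, 25): truth gives 0; bid 27 gives 4 > 0. Violating.
Others bid (25, 3): truth gives 0; bid 27 gives 7 > 0. Violating.
Others bid (3, 11): truth gives 12; no alternative beats it.
Others bid (3, 27): truth gives 0; no alternative beats it.
(Checking all 16 profiles: 5 have a profitable deviation, 11 do not.)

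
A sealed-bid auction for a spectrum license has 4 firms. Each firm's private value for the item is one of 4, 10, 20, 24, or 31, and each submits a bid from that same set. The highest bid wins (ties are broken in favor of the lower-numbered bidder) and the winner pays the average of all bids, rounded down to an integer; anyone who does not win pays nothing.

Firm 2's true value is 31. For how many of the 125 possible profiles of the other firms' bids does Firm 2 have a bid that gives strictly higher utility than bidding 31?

48

Others bid (4, 4, 4): truth gives 21; bid 10 gives 26 > 21. Violating.
Others bid (4, 4, 10): truth gives 19; bid 10 gives 24 > 19. Violating.
Others bid (4, 4, 20): truth gives 17; bid 20 gives 19 > 17. Violating.
Others bid (4, 4, 24): truth gives 16; bid 24 gives 17 > 16. Violating.
Others bid (4, 4, 31): truth gives 14; no alternative beats it.
Others bid (4, 10, 31): truth gives 12; no alternative beats it.
(Checking all 125 profiles: 48 have a profitable deviation, 77 do not.)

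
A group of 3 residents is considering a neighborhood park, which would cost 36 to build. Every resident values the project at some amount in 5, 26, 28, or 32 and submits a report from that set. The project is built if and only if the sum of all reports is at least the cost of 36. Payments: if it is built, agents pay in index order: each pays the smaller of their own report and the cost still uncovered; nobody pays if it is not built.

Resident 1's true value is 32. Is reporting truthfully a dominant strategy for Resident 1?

Consider the case where Resident 2 reports 5 and Resident 3 reports 5.
Truthful report 32: project built, pays 32, utility 32 - 32 = 0.
Report 26 instead: project built, pays 26, utility 32 - 26 = 6.
Since 6 > 0, reporting 26 is strictly better here, so truthful reporting is not dominant.

No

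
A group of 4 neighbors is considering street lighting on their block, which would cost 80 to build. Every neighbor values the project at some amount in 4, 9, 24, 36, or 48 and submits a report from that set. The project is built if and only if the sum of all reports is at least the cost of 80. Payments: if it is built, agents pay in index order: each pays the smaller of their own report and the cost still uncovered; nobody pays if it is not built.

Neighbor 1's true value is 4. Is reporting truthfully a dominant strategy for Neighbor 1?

Check each profile of the others' reports and compare truth against every alternative report.
Others report (4, 24, 48): truth gives 0, best alternative gives -5.
Others report (4, 36, 36): truth gives 0, best alternative gives -5.
Others report (4, 36, 48): truth gives 0, best alternative gives -5.
Others report (4, 48, 24): truth gives 0, best alternative gives -5.
Others report (4, 48, 36): truth gives 0, best alternative gives -5.
Others report (4, 48, 48): truth gives 0, best alternative gives -5.
(Remaining 119 profiles checked similarly; truth is weakly best in each.)
In every case the truthful report is at least as good as any alternative, so it is a dominant strategy.

Yes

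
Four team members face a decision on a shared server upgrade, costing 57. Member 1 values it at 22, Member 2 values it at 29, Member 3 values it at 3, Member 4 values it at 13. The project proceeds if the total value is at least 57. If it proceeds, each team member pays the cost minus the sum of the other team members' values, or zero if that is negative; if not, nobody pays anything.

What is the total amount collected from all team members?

34

Total value 67 ≥ cost 57, so it is built.
Member 1: others sum to 45; max(0, 57 - 45) = 12.
Member 2: others sum to 38; max(0, 57 - 38) = 19.
Member 3: others sum to 64; max(0, 57 - 64) = 0.
Member 4: others sum to 54; max(0, 57 - 54) = 3.
Total collected = 12 + 19 + 0 + 3 = 34.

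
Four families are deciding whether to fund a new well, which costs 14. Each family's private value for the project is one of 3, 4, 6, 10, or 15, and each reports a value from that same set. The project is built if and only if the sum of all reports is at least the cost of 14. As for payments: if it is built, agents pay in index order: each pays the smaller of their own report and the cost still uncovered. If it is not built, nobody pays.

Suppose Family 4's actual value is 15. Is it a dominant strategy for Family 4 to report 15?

Check each profile of the others' reports and compare truth against every alternative report.
Others report (3, 3, 10): truth gives 15, best alternative gives 15.
Others report (3, 3, 15): truth gives 15, best alternative gives 15.
Others report (3, 4, 10): truth gives 15, best alternative gives 15.
Others report (3, 4, 15): truth gives 15, best alternative gives 15.
Others report (3, 6, 6): truth gives 15, best alternative gives 15.
Others report (3, 6, 10): truth gives 15, best alternative gives 15.
(Remaining 119 profiles checked similarly; truth is weakly best in each.)
In every case the truthful report is at least as good as any alternative, so it is a dominant strategy.

Yes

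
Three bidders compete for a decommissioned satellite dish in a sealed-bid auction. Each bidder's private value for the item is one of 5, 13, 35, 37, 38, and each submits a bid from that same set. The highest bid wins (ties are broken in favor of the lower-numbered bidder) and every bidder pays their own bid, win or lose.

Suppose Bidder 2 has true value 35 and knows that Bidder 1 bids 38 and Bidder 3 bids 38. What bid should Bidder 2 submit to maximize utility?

5

Bid 5: loses but pays 5, utility -5.
Bid 13: loses but pays 13, utility -13.
Bid 35: loses but pays 35, utility -35.
Bid 37: loses but pays 37, utility -37.
Bid 38: loses but pays 38, utility -38.
The best choice is 5 with utility -5.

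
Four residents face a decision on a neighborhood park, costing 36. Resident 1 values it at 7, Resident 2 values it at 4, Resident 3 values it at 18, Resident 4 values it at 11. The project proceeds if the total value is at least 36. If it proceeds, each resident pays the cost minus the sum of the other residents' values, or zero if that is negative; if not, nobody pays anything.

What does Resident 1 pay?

Total value 40 ≥ cost 36, so the project is built.
The other residents' values sum to 33.
Cost minus that sum is 36 - 33 = 3.

3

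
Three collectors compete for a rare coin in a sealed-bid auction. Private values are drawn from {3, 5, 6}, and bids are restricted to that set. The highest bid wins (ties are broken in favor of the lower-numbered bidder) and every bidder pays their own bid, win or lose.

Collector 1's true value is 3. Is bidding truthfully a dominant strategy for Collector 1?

No

Consider the case where Collector 2 bids 3 and Collector 3 bids 5.
Truthful bid 3: loses but pays 3, utility -3.
Bid 5 instead: wins, pays 5, utility 3 - 5 = -2.
Since -2 > -3, bidding 5 is strictly better here, so truthful bidding is not dominant.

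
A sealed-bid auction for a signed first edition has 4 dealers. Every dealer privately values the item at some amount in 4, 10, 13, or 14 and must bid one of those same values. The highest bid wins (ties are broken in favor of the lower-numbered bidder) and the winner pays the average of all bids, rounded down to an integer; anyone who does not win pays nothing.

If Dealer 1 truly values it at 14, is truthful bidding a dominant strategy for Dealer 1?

Consider the case where Dealer 2 bids 4, Dealer 3 bids 4 and Dealer 4 bids 4.
Truthful bid 14: wins, pays 6, utility 14 - 6 = 8.
Bid 4 instead: wins, pays 4, utility 14 - 4 = 10.
Since 10 > 8, bidding 4 is strictly better here, so truthful bidding is not dominant.

No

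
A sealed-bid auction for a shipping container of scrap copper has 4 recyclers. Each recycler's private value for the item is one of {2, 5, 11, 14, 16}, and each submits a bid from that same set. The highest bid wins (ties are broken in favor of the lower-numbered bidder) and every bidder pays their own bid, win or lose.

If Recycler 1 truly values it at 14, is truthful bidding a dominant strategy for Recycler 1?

No

Consider the case where Recycler 2 bids 2, Recycler 3 bids 2 and Recycler 4 bids 2.
Truthful bid 14: wins, pays 14, utility 14 - 14 = 0.
Bid 2 instead: wins, pays 2, utility 14 - 2 = 12.
Since 12 > 0, bidding 2 is strictly better here, so truthful bidding is not dominant.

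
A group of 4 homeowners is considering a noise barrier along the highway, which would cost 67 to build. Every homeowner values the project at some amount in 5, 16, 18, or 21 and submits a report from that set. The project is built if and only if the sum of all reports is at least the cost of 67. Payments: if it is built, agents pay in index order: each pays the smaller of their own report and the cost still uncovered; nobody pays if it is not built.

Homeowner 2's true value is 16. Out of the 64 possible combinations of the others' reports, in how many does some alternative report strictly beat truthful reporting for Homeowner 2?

1

Others report (21, 21, 21): truth gives 0; report 5 gives 11 > 0. Violating.
Others report (5, 5, 5): truth gives 0; no alternative beats it.
Others report (5, 5, 16): truth gives 0; no alternative beats it.
(Checking all 64 profiles: 1 has a profitable deviation, 63 do not.)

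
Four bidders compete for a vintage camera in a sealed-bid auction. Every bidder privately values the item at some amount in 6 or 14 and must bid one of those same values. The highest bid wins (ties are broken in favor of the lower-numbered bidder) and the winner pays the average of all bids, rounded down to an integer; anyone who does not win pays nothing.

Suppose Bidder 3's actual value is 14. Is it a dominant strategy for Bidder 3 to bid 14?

Check each profile of the others' bids and compare truth against every alternative bid.
Others bid (6, 6, 6): truth gives 6, best alternative gives 0.
Others bid (6, 6, 14): truth gives 4, best alternative gives 0.
Others bid (6, 14, 6): truth gives 0, best alternative gives 0.
Others bid (6, 14, 14): truth gives 0, best alternative gives 0.
Others bid (14, 6, 6): truth gives 0, best alternative gives 0.
Others bid (14, 6, 14): truth gives 0, best alternative gives 0.
(Remaining 2 profiles checked similarly; truth is weakly best in each.)
In every case the truthful bid is at least as good as any alternative, so it is a dominant strategy.

Yes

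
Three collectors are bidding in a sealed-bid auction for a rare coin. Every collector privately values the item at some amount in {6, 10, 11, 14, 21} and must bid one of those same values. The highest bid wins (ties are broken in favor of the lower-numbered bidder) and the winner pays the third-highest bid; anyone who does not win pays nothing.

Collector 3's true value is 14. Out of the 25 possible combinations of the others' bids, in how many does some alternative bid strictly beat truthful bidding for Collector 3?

6

Others bid (6, 14): truth gives 0; bid 21 gives 8 > 0. Violating.
Others bid (10, 14): truth gives 0; bid 21 gives 4 > 0. Violating.
Others bid (11, 14): truth gives 0; bid 21 gives 3 > 0. Violating.
Others bid (14, 6): truth gives 0; bid 21 gives 8 > 0. Violating.
Others bid (6, 6): truth gives 8; no alternative beats it.
Others bid (6, 10): truth gives 8; no alternative beats it.
(Checking all 25 profiles: 6 have a profitable deviation, 19 do not.)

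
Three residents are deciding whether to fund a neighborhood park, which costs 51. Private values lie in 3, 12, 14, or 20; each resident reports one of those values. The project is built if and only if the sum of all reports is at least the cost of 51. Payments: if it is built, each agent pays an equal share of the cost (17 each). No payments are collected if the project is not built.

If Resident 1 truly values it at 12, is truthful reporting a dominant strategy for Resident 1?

Consider the case where Resident 2 reports 20 and Resident 3 reports 20.
Truthful report 12: project built, pays 17, utility 12 - 17 = -5.
Report 3 instead: project not built, utility 0.
Since 0 > -5, reporting 3 is strictly better here, so truthful reporting is not dominant.

No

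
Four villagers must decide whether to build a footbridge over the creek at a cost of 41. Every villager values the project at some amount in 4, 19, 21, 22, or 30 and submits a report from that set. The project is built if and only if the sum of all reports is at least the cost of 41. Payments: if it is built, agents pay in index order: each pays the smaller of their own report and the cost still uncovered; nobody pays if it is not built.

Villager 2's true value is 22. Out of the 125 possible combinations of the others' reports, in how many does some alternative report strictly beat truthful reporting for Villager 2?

123

Others report (4, 4, 19): truth gives 0; report 19 gives 3 > 0. Violating.
Others report (4, 4, 21): truth gives 0; report 19 gives 3 > 0. Violating.
Others report (4, 4, 22): truth gives 0; report 19 gives 3 > 0. Violating.
Others report (4, 4, 30): truth gives 0; report 4 gives 18 > 0. Violating.
Others report (4, 4, 4): truth gives 0; no alternative beats it.
Others report (22, 4, 4): truth gives 3; no alternative beats it.
(Checking all 125 profiles: 123 have a profitable deviation, 2 do not.)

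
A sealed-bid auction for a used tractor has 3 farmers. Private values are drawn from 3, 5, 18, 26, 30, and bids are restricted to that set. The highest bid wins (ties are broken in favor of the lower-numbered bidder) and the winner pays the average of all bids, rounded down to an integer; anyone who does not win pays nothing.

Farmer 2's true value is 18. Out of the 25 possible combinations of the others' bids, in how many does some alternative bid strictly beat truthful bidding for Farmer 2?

4

Others bid (3, 3): truth gives 10; bid 5 gives 15 > 10. Violating.
Others bid (3, 5): truth gives 10; bid 5 gives 14 > 10. Violating.
Others bid (18, 3): truth gives 0; bid 26 gives 3 > 0. Violating.
Others bid (18, 5): truth gives 0; bid 26 gives 2 > 0. Violating.
Others bid (3, 18): truth gives 5; no alternative beats it.
Others bid (3, 26): truth gives 0; no alternative beats it.
(Checking all 25 profiles: 4 have a profitable deviation, 21 do not.)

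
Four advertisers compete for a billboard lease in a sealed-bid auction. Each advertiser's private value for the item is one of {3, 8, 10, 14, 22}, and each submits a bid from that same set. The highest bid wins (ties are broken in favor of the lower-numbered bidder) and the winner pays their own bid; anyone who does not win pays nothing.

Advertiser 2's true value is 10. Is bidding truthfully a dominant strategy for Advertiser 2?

Consider the case where Advertiser 1 bids 3, Advertiser 3 bids 3 and Advertiser 4 bids 3.
Truthful bid 10: wins, pays 10, utility 10 - 10 = 0.
Bid 8 instead: wins, pays 8, utility 10 - 8 = 2.
Since 2 > 0, bidding 8 is strictly better here, so truthful bidding is not dominant.

No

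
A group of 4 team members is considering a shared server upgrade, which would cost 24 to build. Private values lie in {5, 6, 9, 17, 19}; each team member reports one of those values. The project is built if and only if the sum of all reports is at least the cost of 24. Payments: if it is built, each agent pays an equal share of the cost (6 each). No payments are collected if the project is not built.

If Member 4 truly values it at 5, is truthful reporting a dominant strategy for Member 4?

Check each profile of the others' reports and compare truth against every alternative report.
Others report (6, 6, 6): truth gives 0, best alternative gives -1.
Others report (5, 5, 9): truth gives -1, best alternative gives -1.
Others report (5, 5, 17): truth gives -1, best alternative gives -1.
Others report (5, 5, 19): truth gives -1, best alternative gives -1.
Others report (5, 6, 9): truth gives -1, best alternative gives -1.
Others report (5, 6, 17): truth gives -1, best alternative gives -1.
(Remaining 119 profiles checked similarly; truth is weakly best in each.)
In every case the truthful report is at least as good as any alternative, so it is a dominant strategy.

Yes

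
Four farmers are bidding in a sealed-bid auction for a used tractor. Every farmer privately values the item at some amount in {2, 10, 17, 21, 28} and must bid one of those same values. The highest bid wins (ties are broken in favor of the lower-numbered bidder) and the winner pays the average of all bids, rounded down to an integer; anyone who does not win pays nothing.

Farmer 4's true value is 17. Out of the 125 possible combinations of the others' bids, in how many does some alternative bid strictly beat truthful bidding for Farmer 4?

28

Others bid (2, 2, 2): truth gives 12; bid 10 gives 13 > 12. Violating.
Others bid (2, 2, 17): truth gives 0; bid 21 gives 7 > 0. Violating.
Others bid (2, 2, 21): truth gives 0; bid 28 gives 4 > 0. Violating.
Others bid (2, 10, 17): truth gives 0; bid 21 gives 5 > 0. Violating.
Others bid (2, 2, 10): truth gives 10; no alternative beats it.
Others bid (2, 2, 28): truth gives 0; no alternative beats it.
(Checking all 125 profiles: 28 have a profitable deviation, 97 do not.)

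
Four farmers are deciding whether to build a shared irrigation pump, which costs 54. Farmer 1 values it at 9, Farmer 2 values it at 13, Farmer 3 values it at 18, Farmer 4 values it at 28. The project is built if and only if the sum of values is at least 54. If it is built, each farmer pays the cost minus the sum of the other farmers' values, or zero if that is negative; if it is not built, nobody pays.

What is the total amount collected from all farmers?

18

Total value 68 ≥ cost 54, so it is built.
Farmer 1: others sum to 59; max(0, 54 - 59) = 0.
Farmer 2: others sum to 55; max(0, 54 - 55) = 0.
Farmer 3: others sum to 50; max(0, 54 - 50) = 4.
Farmer 4: others sum to 40; max(0, 54 - 40) = 14.
Total collected = 0 + 0 + 4 + 14 = 18.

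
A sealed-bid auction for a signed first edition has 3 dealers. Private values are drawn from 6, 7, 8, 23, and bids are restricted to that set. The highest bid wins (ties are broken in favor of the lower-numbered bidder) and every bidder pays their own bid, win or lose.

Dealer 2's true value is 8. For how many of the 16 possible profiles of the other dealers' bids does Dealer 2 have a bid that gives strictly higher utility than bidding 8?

Others bid (6, 6): truth gives 0; bid 7 gives 1 > 0. Violating.
Others bid (6, 7): truth gives 0; bid 7 gives 1 > 0. Violating.
Others bid (6, 23): truth gives -8; bid 6 gives -6 > -8. Violating.
Others bid (7, 23): truth gives -8; bid 6 gives -6 > -8. Violating.
Others bid (6, 8): truth gives 0; no alternative beats it.
Others bid (7, 6): truth gives 0; no alternative beats it.
(Checking all 16 profiles: 12 have a profitable deviation, 4 do not.)

12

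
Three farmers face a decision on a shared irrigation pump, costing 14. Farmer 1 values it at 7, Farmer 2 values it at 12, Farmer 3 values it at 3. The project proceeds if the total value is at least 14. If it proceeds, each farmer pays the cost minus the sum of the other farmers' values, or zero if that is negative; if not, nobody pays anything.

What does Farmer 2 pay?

4

Total value 22 ≥ cost 14, so the project is built.
The other farmers' values sum to 10.
Cost minus that sum is 14 - 10 = 4.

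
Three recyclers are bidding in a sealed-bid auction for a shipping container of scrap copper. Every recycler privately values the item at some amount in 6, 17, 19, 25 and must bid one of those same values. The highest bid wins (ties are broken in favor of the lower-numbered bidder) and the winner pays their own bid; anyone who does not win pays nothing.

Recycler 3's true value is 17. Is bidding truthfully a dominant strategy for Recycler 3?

Yes

Check each profile of the others' bids and compare truth against every alternative bid.
Others bid (6, 6): truth gives 0, best alternative gives 0.
Others bid (6, 17): truth gives 0, best alternative gives 0.
Others bid (6, 19): truth gives 0, best alternative gives 0.
Others bid (6, 25): truth gives 0, best alternative gives 0.
Others bid (17, 6): truth gives 0, best alternative gives 0.
Others bid (17, 17): truth gives 0, best alternative gives 0.
(Remaining 10 profiles checked similarly; truth is weakly best in each.)
In every case the truthful bid is at least as good as any alternative, so it is a dominant strategy.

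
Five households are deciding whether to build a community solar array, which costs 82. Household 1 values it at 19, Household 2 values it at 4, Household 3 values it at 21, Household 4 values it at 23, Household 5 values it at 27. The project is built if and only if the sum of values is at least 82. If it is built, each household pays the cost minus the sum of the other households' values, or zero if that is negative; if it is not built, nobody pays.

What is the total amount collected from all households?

42

Total value 94 ≥ cost 82, so it is built.
Household 1: others sum to 75; max(0, 82 - 75) = 7.
Household 2: others sum to 90; max(0, 82 - 90) = 0.
Household 3: others sum to 73; max(0, 82 - 73) = 9.
Household 4: others sum to 71; max(0, 82 - 71) = 11.
Household 5: others sum to 67; max(0, 82 - 67) = 15.
Total collected = 7 + 0 + 9 + 11 + 15 = 42.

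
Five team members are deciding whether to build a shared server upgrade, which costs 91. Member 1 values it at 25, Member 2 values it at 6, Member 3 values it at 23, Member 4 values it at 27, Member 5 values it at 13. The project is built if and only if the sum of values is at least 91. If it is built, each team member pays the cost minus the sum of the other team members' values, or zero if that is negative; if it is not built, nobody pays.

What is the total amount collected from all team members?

79

Total value 94 ≥ cost 91, so it is built.
Member 1: others sum to 69; max(0, 91 - 69) = 22.
Member 2: others sum to 88; max(0, 91 - 88) = 3.
Member 3: others sum to 71; max(0, 91 - 71) = 20.
Member 4: others sum to 67; max(0, 91 - 67) = 24.
Member 5: others sum to 81; max(0, 91 - 81) = 10.
Total collected = 22 + 3 + 20 + 24 + 10 = 79.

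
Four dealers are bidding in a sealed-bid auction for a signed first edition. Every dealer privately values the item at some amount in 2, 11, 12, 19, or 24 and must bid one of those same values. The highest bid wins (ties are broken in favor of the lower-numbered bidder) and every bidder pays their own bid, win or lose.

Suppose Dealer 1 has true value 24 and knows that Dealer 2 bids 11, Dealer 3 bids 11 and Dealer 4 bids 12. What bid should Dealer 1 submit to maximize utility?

Bid 2: loses but pays 2, utility -2.
Bid 11: loses but pays 11, utility -11.
Bid 12: wins, pays 12, utility 24 - 12 = 12.
Bid 19: wins, pays 19, utility 24 - 19 = 5.
Bid 24: wins, pays 24, utility 24 - 24 = 0.
The best choice is 12 with utility 12.

12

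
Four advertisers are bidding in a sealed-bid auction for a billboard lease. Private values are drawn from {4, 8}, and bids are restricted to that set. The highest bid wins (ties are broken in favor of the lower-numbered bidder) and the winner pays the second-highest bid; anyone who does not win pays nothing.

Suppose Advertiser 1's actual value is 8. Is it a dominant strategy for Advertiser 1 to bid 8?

Yes

Check each profile of the others' bids and compare truth against every alternative bid.
Others bid (4, 4, 4): truth gives 4, best alternative gives 4.
Others bid (4, 4, 8): truth gives 0, best alternative gives 0.
Others bid (4, 8, 4): truth gives 0, best alternative gives 0.
Others bid (4, 8, 8): truth gives 0, best alternative gives 0.
Others bid (8, 4, 4): truth gives 0, best alternative gives 0.
Others bid (8, 4, 8): truth gives 0, best alternative gives 0.
(Remaining 2 profiles checked similarly; truth is weakly best in each.)
In every case the truthful bid is at least as good as any alternative, so it is a dominant strategy.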